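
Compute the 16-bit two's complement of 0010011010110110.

Original: 0010011010110110
Step 1 - Invert all bits: 1101100101001001
Step 2 - Add 1: 1101100101001010
Verification: 0010011010110110 + 1101100101001010 = 10000000000000000; discarding the end carry (carry out of the top bit) leaves the 16-bit value 0000000000000000, as required for x + (-x)



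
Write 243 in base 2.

Using repeated division by 2:
243 ÷ 2 = 121 remainder 1
121 ÷ 2 = 60 remainder 1
60 ÷ 2 = 30 remainder 0
30 ÷ 2 = 15 remainder 0
15 ÷ 2 = 7 remainder 1
7 ÷ 2 = 3 remainder 1
3 ÷ 2 = 1 remainder 1
1 ÷ 2 = 0 remainder 1
Reading remainders bottom to top: 11110011



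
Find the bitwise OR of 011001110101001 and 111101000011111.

OR: 1 when either bit is 1
  011001110101001
| 111101000011111
-----------------
  111101110111111
Decimal: 13225 | 31263 = 31679



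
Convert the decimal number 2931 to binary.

Using repeated division by 2:
2931 ÷ 2 = 1465 remainder 1
1465 ÷ 2 = 732 remainder 1
732 ÷ 2 = 366 remainder 0
366 ÷ 2 = 183 remainder 0
183 ÷ 2 = 91 remainder 1
91 ÷ 2 = 45 remainder 1
45 ÷ 2 = 22 remainder 1
22 ÷ 2 = 11 remainder 0
11 ÷ 2 = 5 remainder 1
5 ÷ 2 = 2 remainder 1
2 ÷ 2 = 1 remainder 0
1 ÷ 2 = 0 remainder 1
Reading remainders bottom to top: 101101110011



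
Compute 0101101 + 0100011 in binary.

Add column by column from the right: bit + bit + carry-in; write the sum mod 2, carry 1 when the sum is 2 or 3.
carry:  1011110
        0101101
+       0100011
---------------
       01010000
(the carry out of the leftmost column, 0, becomes the leading bit)
Decimal check:
  0101101 = 32 + 8 + 4 + 1 = 45
  0100011 = 32 + 2 + 1 = 35
  45 + 35 = 80, and 01010000 = 64 + 16 = 80 ✓



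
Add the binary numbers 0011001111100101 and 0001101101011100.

Add column by column from the right: bit + bit + carry-in; write the sum mod 2, carry 1 when the sum is 2 or 3.
carry:  0110011111111000
        0011001111100101
+       0001101101011100
------------------------
       00100111101000001
(the carry out of the leftmost column, 0, becomes the leading bit)
Decimal check:
  0011001111100101 = 8192 + 4096 + 512 + 256 + 128 + 64 + 32 + 4 + 1 = 13285
  0001101101011100 = 4096 + 2048 + 512 + 256 + 64 + 16 + 8 + 4 = 7004
  13285 + 7004 = 20289, and 00100111101000001 = 16384 + 2048 + 1024 + 512 + 256 + 64 + 1 = 20289 ✓



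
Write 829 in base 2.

Using repeated division by 2:
829 ÷ 2 = 414 remainder 1
414 ÷ 2 = 207 remainder 0
207 ÷ 2 = 103 remainder 1
103 ÷ 2 = 51 remainder 1
51 ÷ 2 = 25 remainder 1
25 ÷ 2 = 12 remainder 1
12 ÷ 2 = 6 remainder 0
6 ÷ 2 = 3 remainder 0
3 ÷ 2 = 1 remainder 1
1 ÷ 2 = 0 remainder 1
Reading remainders bottom to top: 1100111101



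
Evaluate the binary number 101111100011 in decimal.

Sum of powers of 2 for each 1-bit:
2^0 + 2^1 + 2^5 + 2^6 + 2^7 + 2^8 + 2^9 + 2^11
= 1 + 2 + 32 + 64 + 128 + 256 + 512 + 2048
= 3043



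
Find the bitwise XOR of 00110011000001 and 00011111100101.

XOR: 1 when bits differ
  00110011000001
^ 00011111100101
----------------
  00101100100100
Decimal: 3265 ^ 2021 = 2852



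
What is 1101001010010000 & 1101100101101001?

AND: 1 only when both bits are 1
  1101001010010000
& 1101100101101001
------------------
  1101000000000000
Decimal: 53904 & 55657 = 53248



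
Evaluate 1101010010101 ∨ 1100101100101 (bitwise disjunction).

OR: 1 when either bit is 1
  1101010010101
| 1100101100101
---------------
  1101111110101
Decimal: 6805 | 6501 = 7157



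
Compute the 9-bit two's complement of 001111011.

Original: 001111011
Step 1 - Invert all bits: 110000100
Step 2 - Add 1: 110000101
Verification: 001111011 + 110000101 = 1000000000; discarding the end carry (carry out of the top bit) leaves the 9-bit value 000000000, as required for x + (-x)



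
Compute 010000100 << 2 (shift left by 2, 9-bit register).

Original: 010000100 (decimal 132)
Shift left by 2 positions
Append 2 zeros on the right and drop the 2 high bits that overflow the 9-bit width
Result: 000010000 (decimal 16)
Equivalent: 132 << 2 = 132 × 2^2 = 528, truncated to 9 bits = 16



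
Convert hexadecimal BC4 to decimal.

Expand by place value (powers of 16):
Digit values: B = 11, C = 12
BC4 = 11 × 16^2 + 12 × 16^1 + 4 × 16^0
= 11 × 256 + 12 × 16 + 4 × 1
= 2816 + 192 + 4
= 3012



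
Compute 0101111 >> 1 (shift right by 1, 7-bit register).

Original: 0101111 (decimal 47)
Shift right by 1 position
Drop the 1 low bit; fill with zero on the left
Result: 0010111 (decimal 23)
Equivalent: 47 >> 1 = 47 ÷ 2^1 = 23



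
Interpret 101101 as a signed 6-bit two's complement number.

Binary: 101101
Sign bit: 1 (negative)
Invert: 010010
Add 1:  010011
Magnitude: 010011 = 16 + 2 + 1 = 19
Value: -19



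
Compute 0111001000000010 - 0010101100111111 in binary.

Method 1 - Direct subtraction (column by column from the right: bit − bit − borrow-in; if negative, add 2 and borrow 1 from the next column):
borrow: 0001111111111110
        0111001000000010
-       0010101100111111
------------------------
        0100011011000011

Method 2 - Add two's complement:
Two's complement of 0010101100111111: invert → 1101010011000000, add 1 → 1101010011000001
  0111001000000010
+ 1101010011000001
------------------
 10100011011000011  (end carry out of the top bit = 1)
Discarding the end carry: 0100011011000011
Decimal check:
  0111001000000010 = 16384 + 8192 + 4096 + 512 + 2 = 29186
  0010101100111111 = 8192 + 2048 + 512 + 256 + 32 + 16 + 8 + 4 + 2 + 1 = 11071
  29186 - 11071 = 18115, and 0100011011000011 = 16384 + 1024 + 512 + 128 + 64 + 2 + 1 = 18115 ✓



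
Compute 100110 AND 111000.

AND: 1 only when both bits are 1
  100110
& 111000
--------
  100000
Decimal: 38 & 56 = 32



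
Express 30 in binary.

Using repeated division by 2:
30 ÷ 2 = 15 remainder 0
15 ÷ 2 = 7 remainder 1
7 ÷ 2 = 3 remainder 1
3 ÷ 2 = 1 remainder 1
1 ÷ 2 = 0 remainder 1
Reading remainders bottom to top: 11110



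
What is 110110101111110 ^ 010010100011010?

XOR: 1 when bits differ
  110110101111110
^ 010010100011010
-----------------
  100100001100100
Decimal: 28030 ^ 9498 = 18532



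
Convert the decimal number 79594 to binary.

Using repeated division by 2:
79594 ÷ 2 = 39797 remainder 0
39797 ÷ 2 = 19898 remainder 1
19898 ÷ 2 = 9949 remainder 0
9949 ÷ 2 = 4974 remainder 1
4974 ÷ 2 = 2487 remainder 0
2487 ÷ 2 = 1243 remainder 1
1243 ÷ 2 = 621 remainder 1
621 ÷ 2 = 310 remainder 1
310 ÷ 2 = 155 remainder 0
155 ÷ 2 = 77 remainder 1
77 ÷ 2 = 38 remainder 1
38 ÷ 2 = 19 remainder 0
19 ÷ 2 = 9 remainder 1
9 ÷ 2 = 4 remainder 1
4 ÷ 2 = 2 remainder 0
2 ÷ 2 = 1 remainder 0
1 ÷ 2 = 0 remainder 1
Reading remainders bottom to top: 10011011011101010



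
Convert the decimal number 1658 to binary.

Using repeated division by 2:
1658 ÷ 2 = 829 remainder 0
829 ÷ 2 = 414 remainder 1
414 ÷ 2 = 207 remainder 0
207 ÷ 2 = 103 remainder 1
103 ÷ 2 = 51 remainder 1
51 ÷ 2 = 25 remainder 1
25 ÷ 2 = 12 remainder 1
12 ÷ 2 = 6 remainder 0
6 ÷ 2 = 3 remainder 0
3 ÷ 2 = 1 remainder 1
1 ÷ 2 = 0 remainder 1
Reading remainders bottom to top: 11001111010



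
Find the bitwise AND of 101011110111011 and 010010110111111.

AND: 1 only when both bits are 1
  101011110111011
& 010010110111111
-----------------
  000010110111011
Decimal: 22459 & 9663 = 1467



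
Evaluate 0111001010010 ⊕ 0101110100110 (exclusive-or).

XOR: 1 when bits differ
  0111001010010
^ 0101110100110
---------------
  0010111110100
Decimal: 3666 ^ 2982 = 1524



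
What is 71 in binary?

Using repeated division by 2:
71 ÷ 2 = 35 remainder 1
35 ÷ 2 = 17 remainder 1
17 ÷ 2 = 8 remainder 1
8 ÷ 2 = 4 remainder 0
4 ÷ 2 = 2 remainder 0
2 ÷ 2 = 1 remainder 0
1 ÷ 2 = 0 remainder 1
Reading remainders bottom to top: 1000111



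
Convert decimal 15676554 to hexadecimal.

Using repeated division by 16 (digits 10–15 are A–F):
15676554 ÷ 16 = 979784 remainder 10 (A)
979784 ÷ 16 = 61236 remainder 8
61236 ÷ 16 = 3827 remainder 4
3827 ÷ 16 = 239 remainder 3
239 ÷ 16 = 14 remainder 15 (F)
14 ÷ 16 = 0 remainder 14 (E)
Reading remainders bottom to top: EF348A



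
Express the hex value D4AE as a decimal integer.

Expand by place value (powers of 16):
Digit values: D = 13, A = 10, E = 14
D4AE = 13 × 16^3 + 4 × 16^2 + 10 × 16^1 + 14 × 16^0
= 13 × 4096 + 4 × 256 + 10 × 16 + 14 × 1
= 53248 + 1024 + 160 + 14
= 54446



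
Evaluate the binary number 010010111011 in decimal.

Sum of powers of 2 for each 1-bit:
2^0 + 2^1 + 2^3 + 2^4 + 2^5 + 2^7 + 2^10
= 1 + 2 + 8 + 16 + 32 + 128 + 1024
= 1211



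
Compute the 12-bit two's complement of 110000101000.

Original (sign bit 1, negative): 110000101000
Step 1 - Invert all bits: 001111010111
Step 2 - Add 1: 001111011000
Verification: 110000101000 + 001111011000 = 1000000000000; discarding the end carry (carry out of the top bit) leaves the 12-bit value 000000000000, as required for x + (-x)



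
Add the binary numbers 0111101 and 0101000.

Add column by column from the right: bit + bit + carry-in; write the sum mod 2, carry 1 when the sum is 2 or 3.
carry:  1110000
        0111101
+       0101000
---------------
       01100101
(the carry out of the leftmost column, 0, becomes the leading bit)
Decimal check:
  0111101 = 32 + 16 + 8 + 4 + 1 = 61
  0101000 = 32 + 8 = 40
  61 + 40 = 101, and 01100101 = 64 + 32 + 4 + 1 = 101 ✓



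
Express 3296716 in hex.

Using repeated division by 16 (digits 10–15 are A–F):
3296716 ÷ 16 = 206044 remainder 12 (C)
206044 ÷ 16 = 12877 remainder 12 (C)
12877 ÷ 16 = 804 remainder 13 (D)
804 ÷ 16 = 50 remainder 4
50 ÷ 16 = 3 remainder 2
3 ÷ 16 = 0 remainder 3
Reading remainders bottom to top: 324DCC



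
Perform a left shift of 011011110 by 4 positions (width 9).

Original: 011011110 (decimal 222)
Shift left by 4 positions
Append 4 zeros on the right and drop the 4 high bits that overflow the 9-bit width
Result: 111100000 (decimal 480)
Equivalent: 222 << 4 = 222 × 2^4 = 3552, truncated to 9 bits = 480



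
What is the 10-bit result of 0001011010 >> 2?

Original: 0001011010 (decimal 90)
Shift right by 2 positions
Drop the 2 low bits; fill with zeros on the left
Result: 0000010110 (decimal 22)
Equivalent: 90 >> 2 = 90 ÷ 2^2 = 22



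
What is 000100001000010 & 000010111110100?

AND: 1 only when both bits are 1
  000100001000010
& 000010111110100
-----------------
  000000001000000
Decimal: 2114 & 1524 = 64



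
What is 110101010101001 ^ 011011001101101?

XOR: 1 when bits differ
  110101010101001
^ 011011001101101
-----------------
  101110011000100
Decimal: 27305 ^ 13933 = 23748



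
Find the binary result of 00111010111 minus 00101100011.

Method 1 - Direct subtraction (column by column from the right: bit − bit − borrow-in; if negative, add 2 and borrow 1 from the next column):
borrow: 00011000000
        00111010111
-       00101100011
-------------------
        00001110100

Method 2 - Add two's complement:
Two's complement of 00101100011: invert → 11010011100, add 1 → 11010011101
  00111010111
+ 11010011101
-------------
 100001110100  (end carry out of the top bit = 1)
Discarding the end carry: 00001110100
Decimal check:
  00111010111 = 256 + 128 + 64 + 16 + 4 + 2 + 1 = 471
  00101100011 = 256 + 64 + 32 + 2 + 1 = 355
  471 - 355 = 116, and 00001110100 = 64 + 32 + 16 + 4 = 116 ✓



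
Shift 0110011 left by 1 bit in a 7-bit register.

Original: 0110011 (decimal 51)
Shift left by 1 position
Append 1 zero on the right
Result: 1100110 (decimal 102)
Equivalent: 51 << 1 = 51 × 2^1 = 102



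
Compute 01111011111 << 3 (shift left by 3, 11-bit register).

Original: 01111011111 (decimal 991)
Shift left by 3 positions
Append 3 zeros on the right and drop the 3 high bits that overflow the 11-bit width
Result: 11011111000 (decimal 1784)
Equivalent: 991 << 3 = 991 × 2^3 = 7928, truncated to 11 bits = 1784



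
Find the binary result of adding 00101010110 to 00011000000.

Add column by column from the right: bit + bit + carry-in; write the sum mod 2, carry 1 when the sum is 2 or 3.
carry:  01110000000
        00101010110
+       00011000000
-------------------
       001000010110
(the carry out of the leftmost column, 0, becomes the leading bit)
Decimal check:
  00101010110 = 256 + 64 + 16 + 4 + 2 = 342
  00011000000 = 128 + 64 = 192
  342 + 192 = 534, and 001000010110 = 512 + 16 + 4 + 2 = 534 ✓



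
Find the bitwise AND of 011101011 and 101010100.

AND: 1 only when both bits are 1
  011101011
& 101010100
-----------
  001000000
Decimal: 235 & 340 = 64



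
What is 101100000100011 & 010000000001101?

AND: 1 only when both bits are 1
  101100000100011
& 010000000001101
-----------------
  000000000000001
Decimal: 22563 & 8205 = 1



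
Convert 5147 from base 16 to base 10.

Expand by place value (powers of 16):
5147 = 5 × 16^3 + 1 × 16^2 + 4 × 16^1 + 7 × 16^0
= 5 × 4096 + 1 × 256 + 4 × 16 + 7 × 1
= 20480 + 256 + 64 + 7
= 20807



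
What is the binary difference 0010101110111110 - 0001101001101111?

Method 1 - Direct subtraction (column by column from the right: bit − bit − borrow-in; if negative, add 2 and borrow 1 from the next column):
borrow: 0010000010011110
        0010101110111110
-       0001101001101111
------------------------
        0001000101001111

Method 2 - Add two's complement:
Two's complement of 0001101001101111: invert → 1110010110010000, add 1 → 1110010110010001
  0010101110111110
+ 1110010110010001
------------------
 10001000101001111  (end carry out of the top bit = 1)
Discarding the end carry: 0001000101001111
Decimal check:
  0010101110111110 = 8192 + 2048 + 512 + 256 + 128 + 32 + 16 + 8 + 4 + 2 = 11198
  0001101001101111 = 4096 + 2048 + 512 + 64 + 32 + 8 + 4 + 2 + 1 = 6767
  11198 - 6767 = 4431, and 0001000101001111 = 4096 + 256 + 64 + 8 + 4 + 2 + 1 = 4431 ✓



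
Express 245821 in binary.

Using repeated division by 2:
245821 ÷ 2 = 122910 remainder 1
122910 ÷ 2 = 61455 remainder 0
61455 ÷ 2 = 30727 remainder 1
30727 ÷ 2 = 15363 remainder 1
15363 ÷ 2 = 7681 remainder 1
7681 ÷ 2 = 3840 remainder 1
3840 ÷ 2 = 1920 remainder 0
1920 ÷ 2 = 960 remainder 0
960 ÷ 2 = 480 remainder 0
480 ÷ 2 = 240 remainder 0
240 ÷ 2 = 120 remainder 0
120 ÷ 2 = 60 remainder 0
60 ÷ 2 = 30 remainder 0
30 ÷ 2 = 15 remainder 0
15 ÷ 2 = 7 remainder 1
7 ÷ 2 = 3 remainder 1
3 ÷ 2 = 1 remainder 1
1 ÷ 2 = 0 remainder 1
Reading remainders bottom to top: 111100000000111101



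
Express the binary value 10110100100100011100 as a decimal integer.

Sum of powers of 2 for each 1-bit:
2^2 + 2^3 + 2^4 + 2^8 + 2^11 + 2^14 + 2^16 + 2^17 + 2^19
= 4 + 8 + 16 + 256 + 2048 + 16384 + 65536 + 131072 + 524288
= 739612



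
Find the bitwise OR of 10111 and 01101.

OR: 1 when either bit is 1
  10111
| 01101
-------
  11111
Decimal: 23 | 13 = 31



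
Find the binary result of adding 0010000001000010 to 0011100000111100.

Add column by column from the right: bit + bit + carry-in; write the sum mod 2, carry 1 when the sum is 2 or 3.
carry:  0100000000000000
        0010000001000010
+       0011100000111100
------------------------
       00101100001111110
(the carry out of the leftmost column, 0, becomes the leading bit)
Decimal check:
  0010000001000010 = 8192 + 64 + 2 = 8258
  0011100000111100 = 8192 + 4096 + 2048 + 32 + 16 + 8 + 4 = 14396
  8258 + 14396 = 22654, and 00101100001111110 = 16384 + 4096 + 2048 + 64 + 32 + 16 + 8 + 4 + 2 = 22654 ✓



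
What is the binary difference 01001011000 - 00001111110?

Method 1 - Direct subtraction (column by column from the right: bit − bit − borrow-in; if negative, add 2 and borrow 1 from the next column):
borrow: 01111111100
        01001011000
-       00001111110
-------------------
        00111011010

Method 2 - Add two's complement:
Two's complement of 00001111110: invert → 11110000001, add 1 → 11110000010
  01001011000
+ 11110000010
-------------
 100111011010  (end carry out of the top bit = 1)
Discarding the end carry: 00111011010
Decimal check:
  01001011000 = 512 + 64 + 16 + 8 = 600
  00001111110 = 64 + 32 + 16 + 8 + 4 + 2 = 126
  600 - 126 = 474, and 00111011010 = 256 + 128 + 64 + 16 + 8 + 2 = 474 ✓



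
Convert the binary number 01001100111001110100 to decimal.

Sum of powers of 2 for each 1-bit:
2^2 + 2^4 + 2^5 + 2^6 + 2^9 + 2^10 + 2^11 + 2^14 + 2^15 + 2^18
= 4 + 16 + 32 + 64 + 512 + 1024 + 2048 + 16384 + 32768 + 262144
= 314996



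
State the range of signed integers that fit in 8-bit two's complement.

For 8-bit two's complement:
Minimum: -2^7 = -128
Maximum: 2^7 - 1 = 127



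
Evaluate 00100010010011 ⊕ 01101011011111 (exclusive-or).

XOR: 1 when bits differ
  00100010010011
^ 01101011011111
----------------
  01001001001100
Decimal: 2195 ^ 6879 = 4684



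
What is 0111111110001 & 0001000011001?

AND: 1 only when both bits are 1
  0111111110001
& 0001000011001
---------------
  0001000010001
Decimal: 4081 & 537 = 529



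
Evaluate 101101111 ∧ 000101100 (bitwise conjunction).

AND: 1 only when both bits are 1
  101101111
& 000101100
-----------
  000101100
Decimal: 367 & 44 = 44



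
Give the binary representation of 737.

Using repeated division by 2:
737 ÷ 2 = 368 remainder 1
368 ÷ 2 = 184 remainder 0
184 ÷ 2 = 92 remainder 0
92 ÷ 2 = 46 remainder 0
46 ÷ 2 = 23 remainder 0
23 ÷ 2 = 11 remainder 1
11 ÷ 2 = 5 remainder 1
5 ÷ 2 = 2 remainder 1
2 ÷ 2 = 1 remainder 0
1 ÷ 2 = 0 remainder 1
Reading remainders bottom to top: 1011100001



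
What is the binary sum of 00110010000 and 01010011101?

Add column by column from the right: bit + bit + carry-in; write the sum mod 2, carry 1 when the sum is 2 or 3.
carry:  11100100000
        00110010000
+       01010011101
-------------------
       010000101101
(the carry out of the leftmost column, 0, becomes the leading bit)
Decimal check:
  00110010000 = 256 + 128 + 16 = 400
  01010011101 = 512 + 128 + 16 + 8 + 4 + 1 = 669
  400 + 669 = 1069, and 010000101101 = 1024 + 32 + 8 + 4 + 1 = 1069 ✓



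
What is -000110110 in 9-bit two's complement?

Original: 000110110
Step 1 - Invert all bits: 111001001
Step 2 - Add 1: 111001010
Verification: 000110110 + 111001010 = 1000000000; discarding the end carry (carry out of the top bit) leaves the 9-bit value 000000000, as required for x + (-x)



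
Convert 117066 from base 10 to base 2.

Using repeated division by 2:
117066 ÷ 2 = 58533 remainder 0
58533 ÷ 2 = 29266 remainder 1
29266 ÷ 2 = 14633 remainder 0
14633 ÷ 2 = 7316 remainder 1
7316 ÷ 2 = 3658 remainder 0
3658 ÷ 2 = 1829 remainder 0
1829 ÷ 2 = 914 remainder 1
914 ÷ 2 = 457 remainder 0
457 ÷ 2 = 228 remainder 1
228 ÷ 2 = 114 remainder 0
114 ÷ 2 = 57 remainder 0
57 ÷ 2 = 28 remainder 1
28 ÷ 2 = 14 remainder 0
14 ÷ 2 = 7 remainder 0
7 ÷ 2 = 3 remainder 1
3 ÷ 2 = 1 remainder 1
1 ÷ 2 = 0 remainder 1
Reading remainders bottom to top: 11100100101001010



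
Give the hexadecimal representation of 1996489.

Using repeated division by 16 (digits 10–15 are A–F):
1996489 ÷ 16 = 124780 remainder 9
124780 ÷ 16 = 7798 remainder 12 (C)
7798 ÷ 16 = 487 remainder 6
487 ÷ 16 = 30 remainder 7
30 ÷ 16 = 1 remainder 14 (E)
1 ÷ 16 = 0 remainder 1
Reading remainders bottom to top: 1E76C9



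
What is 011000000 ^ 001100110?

XOR: 1 when bits differ
  011000000
^ 001100110
-----------
  010100110
Decimal: 192 ^ 102 = 166



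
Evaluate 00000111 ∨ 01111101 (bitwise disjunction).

OR: 1 when either bit is 1
  00000111
| 01111101
----------
  01111111
Decimal: 7 | 125 = 127



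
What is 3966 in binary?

Using repeated division by 2:
3966 ÷ 2 = 1983 remainder 0
1983 ÷ 2 = 991 remainder 1
991 ÷ 2 = 495 remainder 1
495 ÷ 2 = 247 remainder 1
247 ÷ 2 = 123 remainder 1
123 ÷ 2 = 61 remainder 1
61 ÷ 2 = 30 remainder 1
30 ÷ 2 = 15 remainder 0
15 ÷ 2 = 7 remainder 1
7 ÷ 2 = 3 remainder 1
3 ÷ 2 = 1 remainder 1
1 ÷ 2 = 0 remainder 1
Reading remainders bottom to top: 111101111110



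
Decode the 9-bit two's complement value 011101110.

Binary: 011101110
Sign bit: 0 (non-negative)
Read directly as an unsigned value:
011101110 = 128 + 64 + 32 + 8 + 4 + 2 = 238
Value: 238



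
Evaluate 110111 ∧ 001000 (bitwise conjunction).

AND: 1 only when both bits are 1
  110111
& 001000
--------
  000000
Decimal: 55 & 8 = 0



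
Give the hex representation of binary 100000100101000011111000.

Group into 4-bit nibbles from right:
  1000 = 8
  0010 = 2
  0101 = 5
  0000 = 0
  1111 = F
  1000 = 8
Result: 8250F8



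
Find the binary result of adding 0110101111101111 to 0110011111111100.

Add column by column from the right: bit + bit + carry-in; write the sum mod 2, carry 1 when the sum is 2 or 3.
carry:  1101111111111000
        0110101111101111
+       0110011111111100
------------------------
       01101001111101011
(the carry out of the leftmost column, 0, becomes the leading bit)
Decimal check:
  0110101111101111 = 16384 + 8192 + 2048 + 512 + 256 + 128 + 64 + 32 + 8 + 4 + 2 + 1 = 27631
  0110011111111100 = 16384 + 8192 + 1024 + 512 + 256 + 128 + 64 + 32 + 16 + 8 + 4 = 26620
  27631 + 26620 = 54251, and 01101001111101011 = 32768 + 16384 + 4096 + 512 + 256 + 128 + 64 + 32 + 8 + 2 + 1 = 54251 ✓



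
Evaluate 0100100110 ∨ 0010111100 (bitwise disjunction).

OR: 1 when either bit is 1
  0100100110
| 0010111100
------------
  0110111110
Decimal: 294 | 188 = 446



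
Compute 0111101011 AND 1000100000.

AND: 1 only when both bits are 1
  0111101011
& 1000100000
------------
  0000100000
Decimal: 491 & 544 = 32



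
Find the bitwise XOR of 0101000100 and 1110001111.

XOR: 1 when bits differ
  0101000100
^ 1110001111
------------
  1011001011
Decimal: 324 ^ 911 = 715



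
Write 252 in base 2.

Using repeated division by 2:
252 ÷ 2 = 126 remainder 0
126 ÷ 2 = 63 remainder 0
63 ÷ 2 = 31 remainder 1
31 ÷ 2 = 15 remainder 1
15 ÷ 2 = 7 remainder 1
7 ÷ 2 = 3 remainder 1
3 ÷ 2 = 1 remainder 1
1 ÷ 2 = 0 remainder 1
Reading remainders bottom to top: 11111100



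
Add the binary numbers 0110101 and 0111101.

Add column by column from the right: bit + bit + carry-in; write the sum mod 2, carry 1 when the sum is 2 or 3.
carry:  1111010
        0110101
+       0111101
---------------
       01110010
(the carry out of the leftmost column, 0, becomes the leading bit)
Decimal check:
  0110101 = 32 + 16 + 4 + 1 = 53
  0111101 = 32 + 16 + 8 + 4 + 1 = 61
  53 + 61 = 114, and 01110010 = 64 + 32 + 16 + 2 = 114 ✓



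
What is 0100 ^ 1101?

XOR: 1 when bits differ
  0100
^ 1101
------
  1001
Decimal: 4 ^ 13 = 9



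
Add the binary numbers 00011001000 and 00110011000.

Add column by column from the right: bit + bit + carry-in; write the sum mod 2, carry 1 when the sum is 2 or 3.
carry:  01100110000
        00011001000
+       00110011000
-------------------
       001001100000
(the carry out of the leftmost column, 0, becomes the leading bit)
Decimal check:
  00011001000 = 128 + 64 + 8 = 200
  00110011000 = 256 + 128 + 16 + 8 = 408
  200 + 408 = 608, and 001001100000 = 512 + 64 + 32 = 608 ✓



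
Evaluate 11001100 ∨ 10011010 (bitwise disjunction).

OR: 1 when either bit is 1
  11001100
| 10011010
----------
  11011110
Decimal: 204 | 154 = 222



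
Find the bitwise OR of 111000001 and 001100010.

OR: 1 when either bit is 1
  111000001
| 001100010
-----------
  111100011
Decimal: 449 | 98 = 483



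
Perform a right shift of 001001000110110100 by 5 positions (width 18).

Original: 001001000110110100 (decimal 37300)
Shift right by 5 positions
Drop the 5 low bits; fill with zeros on the left
Result: 000000010010001101 (decimal 1165)
Equivalent: 37300 >> 5 = 37300 ÷ 2^5 = 1165



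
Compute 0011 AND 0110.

AND: 1 only when both bits are 1
  0011
& 0110
------
  0010
Decimal: 3 & 6 = 2



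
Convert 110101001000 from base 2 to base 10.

Sum of powers of 2 for each 1-bit:
2^3 + 2^6 + 2^8 + 2^10 + 2^11
= 8 + 64 + 256 + 1024 + 2048
= 3400



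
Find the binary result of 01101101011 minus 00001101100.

Method 1 - Direct subtraction (column by column from the right: bit − bit − borrow-in; if negative, add 2 and borrow 1 from the next column):
borrow: 00111111000
        01101101011
-       00001101100
-------------------
        01011111111

Method 2 - Add two's complement:
Two's complement of 00001101100: invert → 11110010011, add 1 → 11110010100
  01101101011
+ 11110010100
-------------
 101011111111  (end carry out of the top bit = 1)
Discarding the end carry: 01011111111
Decimal check:
  01101101011 = 512 + 256 + 64 + 32 + 8 + 2 + 1 = 875
  00001101100 = 64 + 32 + 8 + 4 = 108
  875 - 108 = 767, and 01011111111 = 512 + 128 + 64 + 32 + 16 + 8 + 4 + 2 + 1 = 767 ✓



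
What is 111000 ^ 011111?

XOR: 1 when bits differ
  111000
^ 011111
--------
  100111
Decimal: 56 ^ 31 = 39



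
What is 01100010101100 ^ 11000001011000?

XOR: 1 when bits differ
  01100010101100
^ 11000001011000
----------------
  10100011110100
Decimal: 6316 ^ 12376 = 10484



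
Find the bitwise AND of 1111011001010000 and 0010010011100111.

AND: 1 only when both bits are 1
  1111011001010000
& 0010010011100111
------------------
  0010010001000000
Decimal: 63056 & 9447 = 9280



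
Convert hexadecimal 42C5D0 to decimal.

Expand by place value (powers of 16):
Digit values: C = 12, D = 13
42C5D0 = 4 × 16^5 + 2 × 16^4 + 12 × 16^3 + 5 × 16^2 + 13 × 16^1 + 0 × 16^0
= 4 × 1048576 + 2 × 65536 + 12 × 4096 + 5 × 256 + 13 × 16 + 0 × 1
= 4194304 + 131072 + 49152 + 1280 + 208 + 0
= 4376016



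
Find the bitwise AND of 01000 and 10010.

AND: 1 only when both bits are 1
  01000
& 10010
-------
  00000
Decimal: 8 & 18 = 0



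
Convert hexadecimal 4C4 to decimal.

Expand by place value (powers of 16):
Digit values: C = 12
4C4 = 4 × 16^2 + 12 × 16^1 + 4 × 16^0
= 4 × 256 + 12 × 16 + 4 × 1
= 1024 + 192 + 4
= 1220



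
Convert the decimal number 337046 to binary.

Using repeated division by 2:
337046 ÷ 2 = 168523 remainder 0
168523 ÷ 2 = 84261 remainder 1
84261 ÷ 2 = 42130 remainder 1
42130 ÷ 2 = 21065 remainder 0
21065 ÷ 2 = 10532 remainder 1
10532 ÷ 2 = 5266 remainder 0
5266 ÷ 2 = 2633 remainder 0
2633 ÷ 2 = 1316 remainder 1
1316 ÷ 2 = 658 remainder 0
658 ÷ 2 = 329 remainder 0
329 ÷ 2 = 164 remainder 1
164 ÷ 2 = 82 remainder 0
82 ÷ 2 = 41 remainder 0
41 ÷ 2 = 20 remainder 1
20 ÷ 2 = 10 remainder 0
10 ÷ 2 = 5 remainder 0
5 ÷ 2 = 2 remainder 1
2 ÷ 2 = 1 remainder 0
1 ÷ 2 = 0 remainder 1
Reading remainders bottom to top: 1010010010010010110



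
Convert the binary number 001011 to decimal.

Sum of powers of 2 for each 1-bit:
2^0 + 2^1 + 2^3
= 1 + 2 + 8
= 11



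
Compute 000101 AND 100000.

AND: 1 only when both bits are 1
  000101
& 100000
--------
  000000
Decimal: 5 & 32 = 0



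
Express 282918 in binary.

Using repeated division by 2:
282918 ÷ 2 = 141459 remainder 0
141459 ÷ 2 = 70729 remainder 1
70729 ÷ 2 = 35364 remainder 1
35364 ÷ 2 = 17682 remainder 0
17682 ÷ 2 = 8841 remainder 0
8841 ÷ 2 = 4420 remainder 1
4420 ÷ 2 = 2210 remainder 0
2210 ÷ 2 = 1105 remainder 0
1105 ÷ 2 = 552 remainder 1
552 ÷ 2 = 276 remainder 0
276 ÷ 2 = 138 remainder 0
138 ÷ 2 = 69 remainder 0
69 ÷ 2 = 34 remainder 1
34 ÷ 2 = 17 remainder 0
17 ÷ 2 = 8 remainder 1
8 ÷ 2 = 4 remainder 0
4 ÷ 2 = 2 remainder 0
2 ÷ 2 = 1 remainder 0
1 ÷ 2 = 0 remainder 1
Reading remainders bottom to top: 1000101000100100110



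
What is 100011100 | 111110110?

OR: 1 when either bit is 1
  100011100
| 111110110
-----------
  111111110
Decimal: 284 | 502 = 510



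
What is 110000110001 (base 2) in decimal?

Sum of powers of 2 for each 1-bit:
2^0 + 2^4 + 2^5 + 2^10 + 2^11
= 1 + 16 + 32 + 1024 + 2048
= 3121



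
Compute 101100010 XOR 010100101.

XOR: 1 when bits differ
  101100010
^ 010100101
-----------
  111000111
Decimal: 354 ^ 165 = 455



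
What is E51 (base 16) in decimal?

Expand by place value (powers of 16):
Digit values: E = 14
E51 = 14 × 16^2 + 5 × 16^1 + 1 × 16^0
= 14 × 256 + 5 × 16 + 1 × 1
= 3584 + 80 + 1
= 3665



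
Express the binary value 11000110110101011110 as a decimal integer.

Sum of powers of 2 for each 1-bit:
2^1 + 2^2 + 2^3 + 2^4 + 2^6 + 2^8 + 2^10 + 2^11 + 2^13 + 2^14 + 2^18 + 2^19
= 2 + 4 + 8 + 16 + 64 + 256 + 1024 + 2048 + 8192 + 16384 + 262144 + 524288
= 814430



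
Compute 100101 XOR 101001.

XOR: 1 when bits differ
  100101
^ 101001
--------
  001100
Decimal: 37 ^ 41 = 12



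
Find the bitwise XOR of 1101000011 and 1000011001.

XOR: 1 when bits differ
  1101000011
^ 1000011001
------------
  0101011010
Decimal: 835 ^ 537 = 346



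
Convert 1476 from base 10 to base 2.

Using repeated division by 2:
1476 ÷ 2 = 738 remainder 0
738 ÷ 2 = 369 remainder 0
369 ÷ 2 = 184 remainder 1
184 ÷ 2 = 92 remainder 0
92 ÷ 2 = 46 remainder 0
46 ÷ 2 = 23 remainder 0
23 ÷ 2 = 11 remainder 1
11 ÷ 2 = 5 remainder 1
5 ÷ 2 = 2 remainder 1
2 ÷ 2 = 1 remainder 0
1 ÷ 2 = 0 remainder 1
Reading remainders bottom to top: 10111000100



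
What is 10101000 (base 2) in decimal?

Sum of powers of 2 for each 1-bit:
2^3 + 2^5 + 2^7
= 8 + 32 + 128
= 168



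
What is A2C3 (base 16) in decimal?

Expand by place value (powers of 16):
Digit values: A = 10, C = 12
A2C3 = 10 × 16^3 + 2 × 16^2 + 12 × 16^1 + 3 × 16^0
= 10 × 4096 + 2 × 256 + 12 × 16 + 3 × 1
= 40960 + 512 + 192 + 3
= 41667



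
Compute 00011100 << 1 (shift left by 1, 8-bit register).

Original: 00011100 (decimal 28)
Shift left by 1 position
Append 1 zero on the right
Result: 00111000 (decimal 56)
Equivalent: 28 << 1 = 28 × 2^1 = 56



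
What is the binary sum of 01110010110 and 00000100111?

Add column by column from the right: bit + bit + carry-in; write the sum mod 2, carry 1 when the sum is 2 or 3.
carry:  00000001100
        01110010110
+       00000100111
-------------------
       001110111101
(the carry out of the leftmost column, 0, becomes the leading bit)
Decimal check:
  01110010110 = 512 + 256 + 128 + 16 + 4 + 2 = 918
  00000100111 = 32 + 4 + 2 + 1 = 39
  918 + 39 = 957, and 001110111101 = 512 + 256 + 128 + 32 + 16 + 8 + 4 + 1 = 957 ✓



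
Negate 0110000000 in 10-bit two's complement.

Original: 0110000000
Step 1 - Invert all bits: 1001111111
Step 2 - Add 1: 1010000000
Verification: 0110000000 + 1010000000 = 10000000000; discarding the end carry (carry out of the top bit) leaves the 10-bit value 0000000000, as required for x + (-x)



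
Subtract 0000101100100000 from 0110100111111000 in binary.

Method 1 - Direct subtraction (column by column from the right: bit − bit − borrow-in; if negative, add 2 and borrow 1 from the next column):
borrow: 0011110000000000
        0110100111111000
-       0000101100100000
------------------------
        0101111011011000

Method 2 - Add two's complement:
Two's complement of 0000101100100000: invert → 1111010011011111, add 1 → 1111010011100000
  0110100111111000
+ 1111010011100000
------------------
 10101111011011000  (end carry out of the top bit = 1)
Discarding the end carry: 0101111011011000
Decimal check:
  0110100111111000 = 16384 + 8192 + 2048 + 256 + 128 + 64 + 32 + 16 + 8 = 27128
  0000101100100000 = 2048 + 512 + 256 + 32 = 2848
  27128 - 2848 = 24280, and 0101111011011000 = 16384 + 4096 + 2048 + 1024 + 512 + 128 + 64 + 16 + 8 = 24280 ✓



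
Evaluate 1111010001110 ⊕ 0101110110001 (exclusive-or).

XOR: 1 when bits differ
  1111010001110
^ 0101110110001
---------------
  1010100111111
Decimal: 7822 ^ 2993 = 5439



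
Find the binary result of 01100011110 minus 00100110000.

Method 1 - Direct subtraction (column by column from the right: bit − bit − borrow-in; if negative, add 2 and borrow 1 from the next column):
borrow: 01111000000
        01100011110
-       00100110000
-------------------
        00111101110

Method 2 - Add two's complement:
Two's complement of 00100110000: invert → 11011001111, add 1 → 11011010000
  01100011110
+ 11011010000
-------------
 100111101110  (end carry out of the top bit = 1)
Discarding the end carry: 00111101110
Decimal check:
  01100011110 = 512 + 256 + 16 + 8 + 4 + 2 = 798
  00100110000 = 256 + 32 + 16 = 304
  798 - 304 = 494, and 00111101110 = 256 + 128 + 64 + 32 + 8 + 4 + 2 = 494 ✓



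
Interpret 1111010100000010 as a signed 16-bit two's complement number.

Binary: 1111010100000010
Sign bit: 1 (negative)
Invert: 0000101011111101
Add 1:  0000101011111110
Magnitude: 0000101011111110 = 2048 + 512 + 128 + 64 + 32 + 16 + 8 + 4 + 2 = 2814
Value: -2814



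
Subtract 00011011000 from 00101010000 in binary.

Method 1 - Direct subtraction (column by column from the right: bit − bit − borrow-in; if negative, add 2 and borrow 1 from the next column):
borrow: 00111110000
        00101010000
-       00011011000
-------------------
        00001111000

Method 2 - Add two's complement:
Two's complement of 00011011000: invert → 11100100111, add 1 → 11100101000
  00101010000
+ 11100101000
-------------
 100001111000  (end carry out of the top bit = 1)
Discarding the end carry: 00001111000
Decimal check:
  00101010000 = 256 + 64 + 16 = 336
  00011011000 = 128 + 64 + 16 + 8 = 216
  336 - 216 = 120, and 00001111000 = 64 + 32 + 16 + 8 = 120 ✓



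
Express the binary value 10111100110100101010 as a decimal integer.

Sum of powers of 2 for each 1-bit:
2^1 + 2^3 + 2^5 + 2^8 + 2^10 + 2^11 + 2^14 + 2^15 + 2^16 + 2^17 + 2^19
= 2 + 8 + 32 + 256 + 1024 + 2048 + 16384 + 32768 + 65536 + 131072 + 524288
= 773418



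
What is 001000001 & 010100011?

AND: 1 only when both bits are 1
  001000001
& 010100011
-----------
  000000001
Decimal: 65 & 163 = 1



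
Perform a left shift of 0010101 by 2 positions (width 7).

Original: 0010101 (decimal 21)
Shift left by 2 positions
Append 2 zeros on the right
Result: 1010100 (decimal 84)
Equivalent: 21 << 2 = 21 × 2^2 = 84



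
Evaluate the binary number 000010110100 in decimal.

Sum of powers of 2 for each 1-bit:
2^2 + 2^4 + 2^5 + 2^7
= 4 + 16 + 32 + 128
= 180



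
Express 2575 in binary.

Using repeated division by 2:
2575 ÷ 2 = 1287 remainder 1
1287 ÷ 2 = 643 remainder 1
643 ÷ 2 = 321 remainder 1
321 ÷ 2 = 160 remainder 1
160 ÷ 2 = 80 remainder 0
80 ÷ 2 = 40 remainder 0
40 ÷ 2 = 20 remainder 0
20 ÷ 2 = 10 remainder 0
10 ÷ 2 = 5 remainder 0
5 ÷ 2 = 2 remainder 1
2 ÷ 2 = 1 remainder 0
1 ÷ 2 = 0 remainder 1
Reading remainders bottom to top: 101000001111



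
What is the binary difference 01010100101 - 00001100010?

Method 1 - Direct subtraction (column by column from the right: bit − bit − borrow-in; if negative, add 2 and borrow 1 from the next column):
borrow: 00010000100
        01010100101
-       00001100010
-------------------
        01001000011

Method 2 - Add two's complement:
Two's complement of 00001100010: invert → 11110011101, add 1 → 11110011110
  01010100101
+ 11110011110
-------------
 101001000011  (end carry out of the top bit = 1)
Discarding the end carry: 01001000011
Decimal check:
  01010100101 = 512 + 128 + 32 + 4 + 1 = 677
  00001100010 = 64 + 32 + 2 = 98
  677 - 98 = 579, and 01001000011 = 512 + 64 + 2 + 1 = 579 ✓



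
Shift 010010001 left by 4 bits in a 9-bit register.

Original: 010010001 (decimal 145)
Shift left by 4 positions
Append 4 zeros on the right and drop the 4 high bits that overflow the 9-bit width
Result: 100010000 (decimal 272)
Equivalent: 145 << 4 = 145 × 2^4 = 2320, truncated to 9 bits = 272



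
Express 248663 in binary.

Using repeated division by 2:
248663 ÷ 2 = 124331 remainder 1
124331 ÷ 2 = 62165 remainder 1
62165 ÷ 2 = 31082 remainder 1
31082 ÷ 2 = 15541 remainder 0
15541 ÷ 2 = 7770 remainder 1
7770 ÷ 2 = 3885 remainder 0
3885 ÷ 2 = 1942 remainder 1
1942 ÷ 2 = 971 remainder 0
971 ÷ 2 = 485 remainder 1
485 ÷ 2 = 242 remainder 1
242 ÷ 2 = 121 remainder 0
121 ÷ 2 = 60 remainder 1
60 ÷ 2 = 30 remainder 0
30 ÷ 2 = 15 remainder 0
15 ÷ 2 = 7 remainder 1
7 ÷ 2 = 3 remainder 1
3 ÷ 2 = 1 remainder 1
1 ÷ 2 = 0 remainder 1
Reading remainders bottom to top: 111100101101010111



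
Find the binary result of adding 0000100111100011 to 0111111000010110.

Add column by column from the right: bit + bit + carry-in; write the sum mod 2, carry 1 when the sum is 2 or 3.
carry:  1111000000001100
        0000100111100011
+       0111111000010110
------------------------
       01000011111111001
(the carry out of the leftmost column, 0, becomes the leading bit)
Decimal check:
  0000100111100011 = 2048 + 256 + 128 + 64 + 32 + 2 + 1 = 2531
  0111111000010110 = 16384 + 8192 + 4096 + 2048 + 1024 + 512 + 16 + 4 + 2 = 32278
  2531 + 32278 = 34809, and 01000011111111001 = 32768 + 1024 + 512 + 256 + 128 + 64 + 32 + 16 + 8 + 1 = 34809 ✓



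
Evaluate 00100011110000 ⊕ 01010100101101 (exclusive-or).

XOR: 1 when bits differ
  00100011110000
^ 01010100101101
----------------
  01110111011101
Decimal: 2288 ^ 5421 = 7645



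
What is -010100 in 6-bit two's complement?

Original: 010100
Step 1 - Invert all bits: 101011
Step 2 - Add 1: 101100
Verification: 010100 + 101100 = 1000000; discarding the end carry (carry out of the top bit) leaves the 6-bit value 000000, as required for x + (-x)



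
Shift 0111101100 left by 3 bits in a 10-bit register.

Original: 0111101100 (decimal 492)
Shift left by 3 positions
Append 3 zeros on the right and drop the 3 high bits that overflow the 10-bit width
Result: 1101100000 (decimal 864)
Equivalent: 492 << 3 = 492 × 2^3 = 3936, truncated to 10 bits = 864



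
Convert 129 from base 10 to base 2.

Using repeated division by 2:
129 ÷ 2 = 64 remainder 1
64 ÷ 2 = 32 remainder 0
32 ÷ 2 = 16 remainder 0
16 ÷ 2 = 8 remainder 0
8 ÷ 2 = 4 remainder 0
4 ÷ 2 = 2 remainder 0
2 ÷ 2 = 1 remainder 0
1 ÷ 2 = 0 remainder 1
Reading remainders bottom to top: 10000001



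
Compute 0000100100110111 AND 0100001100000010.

AND: 1 only when both bits are 1
  0000100100110111
& 0100001100000010
------------------
  0000000100000010
Decimal: 2359 & 17154 = 258



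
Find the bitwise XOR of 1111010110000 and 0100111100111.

XOR: 1 when bits differ
  1111010110000
^ 0100111100111
---------------
  1011101010111
Decimal: 7856 ^ 2535 = 5975



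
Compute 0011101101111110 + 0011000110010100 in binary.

Add column by column from the right: bit + bit + carry-in; write the sum mod 2, carry 1 when the sum is 2 or 3.
carry:  0110011111111000
        0011101101111110
+       0011000110010100
------------------------
       00110110100010010
(the carry out of the leftmost column, 0, becomes the leading bit)
Decimal check:
  0011101101111110 = 8192 + 4096 + 2048 + 512 + 256 + 64 + 32 + 16 + 8 + 4 + 2 = 15230
  0011000110010100 = 8192 + 4096 + 256 + 128 + 16 + 4 = 12692
  15230 + 12692 = 27922, and 00110110100010010 = 16384 + 8192 + 2048 + 1024 + 256 + 16 + 2 = 27922 ✓



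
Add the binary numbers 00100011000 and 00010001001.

Add column by column from the right: bit + bit + carry-in; write the sum mod 2, carry 1 when the sum is 2 or 3.
carry:  00000110000
        00100011000
+       00010001001
-------------------
       000110100001
(the carry out of the leftmost column, 0, becomes the leading bit)
Decimal check:
  00100011000 = 256 + 16 + 8 = 280
  00010001001 = 128 + 8 + 1 = 137
  280 + 137 = 417, and 000110100001 = 256 + 128 + 32 + 1 = 417 ✓



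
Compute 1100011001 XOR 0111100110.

XOR: 1 when bits differ
  1100011001
^ 0111100110
------------
  1011111111
Decimal: 793 ^ 486 = 767



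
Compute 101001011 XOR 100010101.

XOR: 1 when bits differ
  101001011
^ 100010101
-----------
  001011110
Decimal: 331 ^ 277 = 94



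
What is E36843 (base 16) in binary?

Convert each hex digit to 4 bits:
  E = 1110
  3 = 0011
  6 = 0110
  8 = 1000
  4 = 0100
  3 = 0011
Concatenate: 111000110110100001000011



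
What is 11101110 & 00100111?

AND: 1 only when both bits are 1
  11101110
& 00100111
----------
  00100110
Decimal: 238 & 39 = 38

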